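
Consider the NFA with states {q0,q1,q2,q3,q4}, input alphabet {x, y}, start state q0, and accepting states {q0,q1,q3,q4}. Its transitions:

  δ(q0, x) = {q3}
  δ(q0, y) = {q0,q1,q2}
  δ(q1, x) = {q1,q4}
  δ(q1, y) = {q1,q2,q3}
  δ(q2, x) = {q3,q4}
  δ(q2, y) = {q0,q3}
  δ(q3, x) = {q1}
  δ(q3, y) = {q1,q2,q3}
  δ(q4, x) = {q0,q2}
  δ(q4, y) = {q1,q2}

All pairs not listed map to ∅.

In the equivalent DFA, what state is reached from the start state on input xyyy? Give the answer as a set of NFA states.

Start: {q0}.
δ(q0,x) = {q3}.
Union: {q3}.
After x: {q3}.
δ(q3,y) = {q1,q2,q3}.
Union: {q1,q2,q3}.
After y: {q1,q2,q3}.
δ(q1,y) = {q1,q2,q3}; δ(q2,y) = {q0,q3}; δ(q3,y) = {q1,q2,q3}.
Union: {q0,q1,q2,q3}.
After y: {q0,q1,q2,q3}.
δ(q0,y) = {q0,q1,q2}; δ(q1,y) = {q1,q2,q3}; δ(q2,y) = {q0,q3}; δ(q3,y) = {q1,q2,q3}.
Union: {q0,q1,q2,q3}.
After y: {q0,q1,q2,q3}.

{q0,q1,q2,q3}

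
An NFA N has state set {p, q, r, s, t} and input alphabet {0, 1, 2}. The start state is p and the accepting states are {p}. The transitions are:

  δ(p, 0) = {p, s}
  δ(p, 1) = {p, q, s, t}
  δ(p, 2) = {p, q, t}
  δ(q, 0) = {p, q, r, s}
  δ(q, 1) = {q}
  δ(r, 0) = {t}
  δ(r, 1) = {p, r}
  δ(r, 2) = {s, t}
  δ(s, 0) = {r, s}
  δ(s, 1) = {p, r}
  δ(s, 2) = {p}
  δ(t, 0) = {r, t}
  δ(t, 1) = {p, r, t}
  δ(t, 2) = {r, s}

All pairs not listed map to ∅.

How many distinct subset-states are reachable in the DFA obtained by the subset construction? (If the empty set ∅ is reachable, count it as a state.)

7

Start state of the DFA: {p}.
{p} --0--> {p, s}  [new]
{p} --1--> {p, q, s, t}  [new]
{p} --2--> {p, q, t}  [new]
{p, s} --0--> {p, r, s}  [new]
{p, s} --1--> {p, q, r, s, t}  [new]
{p, s} --2--> {p, q, t}  [seen]
{p, q, s, t} --0--> {p, q, r, s, t}  [seen]
{p, q, s, t} --1--> {p, q, r, s, t}  [seen]
{p, q, s, t} --2--> {p, q, r, s, t}  [seen]
{p, q, t} --0--> {p, q, r, s, t}  [seen]
{p, q, t} --1--> {p, q, r, s, t}  [seen]
{p, q, t} --2--> {p, q, r, s, t}  [seen]
{p, r, s} --0--> {p, r, s, t}  [new]
{p, r, s} --1--> {p, q, r, s, t}  [seen]
{p, r, s} --2--> {p, q, s, t}  [seen]
{p, q, r, s, t} --0--> {p, q, r, s, t}  [seen]
{p, q, r, s, t} --1--> {p, q, r, s, t}  [seen]
{p, q, r, s, t} --2--> {p, q, r, s, t}  [seen]
{p, r, s, t} --0--> {p, r, s, t}  [seen]
{p, r, s, t} --1--> {p, q, r, s, t}  [seen]
{p, r, s, t} --2--> {p, q, r, s, t}  [seen]
Reachable DFA states: {p}, {p, s}, {p, q, s, t}, {p, q, t}, {p, r, s}, {p, q, r, s, t}, {p, r, s, t}.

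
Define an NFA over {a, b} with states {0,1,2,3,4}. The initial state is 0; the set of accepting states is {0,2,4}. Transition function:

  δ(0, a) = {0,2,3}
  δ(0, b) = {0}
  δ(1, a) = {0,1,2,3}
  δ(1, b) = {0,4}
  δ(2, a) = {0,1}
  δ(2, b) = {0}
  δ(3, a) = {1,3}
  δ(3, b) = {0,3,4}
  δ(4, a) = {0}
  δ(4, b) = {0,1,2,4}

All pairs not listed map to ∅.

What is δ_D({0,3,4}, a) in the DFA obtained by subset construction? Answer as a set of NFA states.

{0,1,2,3}

δ(0,a) = {0,2,3}; δ(3,a) = {1,3}; δ(4,a) = {0}.
Union: {0,1,2,3}.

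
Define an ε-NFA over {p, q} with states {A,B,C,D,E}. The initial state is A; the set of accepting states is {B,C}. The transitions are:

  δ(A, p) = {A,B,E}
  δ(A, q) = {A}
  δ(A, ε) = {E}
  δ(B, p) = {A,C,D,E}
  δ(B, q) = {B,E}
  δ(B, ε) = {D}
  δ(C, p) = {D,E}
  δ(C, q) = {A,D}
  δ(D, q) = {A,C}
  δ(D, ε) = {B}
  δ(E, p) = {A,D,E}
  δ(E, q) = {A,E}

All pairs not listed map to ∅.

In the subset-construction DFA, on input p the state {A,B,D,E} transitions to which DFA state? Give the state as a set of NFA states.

δ(A,p) = {A,B,E}; δ(B,p) = {A,C,D,E}; δ(D,p) = ∅; δ(E,p) = {A,D,E}.
Union: {A,B,C,D,E}.

{A,B,C,D,E}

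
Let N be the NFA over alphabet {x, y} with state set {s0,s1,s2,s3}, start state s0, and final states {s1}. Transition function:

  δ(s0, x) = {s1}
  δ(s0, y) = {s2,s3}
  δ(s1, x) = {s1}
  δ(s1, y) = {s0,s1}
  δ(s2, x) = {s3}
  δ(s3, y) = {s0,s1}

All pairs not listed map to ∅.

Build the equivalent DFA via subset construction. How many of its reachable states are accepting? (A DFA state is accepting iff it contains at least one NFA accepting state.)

Start state of the DFA: {s0}.
{s0} --x--> {s1}  [new]
{s0} --y--> {s2,s3}  [new]
{s1} --x--> {s1}  [seen]
{s1} --y--> {s0,s1}  [new]
{s2,s3} --x--> {s3}  [new]
{s2,s3} --y--> {s0,s1}  [seen]
{s0,s1} --x--> {s1}  [seen]
{s0,s1} --y--> {s0,s1,s2,s3}  [new]
{s3} --x--> ∅  [new]
{s3} --y--> {s0,s1}  [seen]
{s0,s1,s2,s3} --x--> {s1,s3}  [new]
{s0,s1,s2,s3} --y--> {s0,s1,s2,s3}  [seen]
∅ --x--> ∅  [seen]
∅ --y--> ∅  [seen]
{s1,s3} --x--> {s1}  [seen]
{s1,s3} --y--> {s0,s1}  [seen]
Reachable DFA states: {s0}, {s1}, {s2,s3}, {s0,s1}, {s3}, {s0,s1,s2,s3}, ∅, {s1,s3}.
Accepting DFA states (contain an NFA accepting state): {s1}, {s0,s1}, {s0,s1,s2,s3}, {s1,s3}.

4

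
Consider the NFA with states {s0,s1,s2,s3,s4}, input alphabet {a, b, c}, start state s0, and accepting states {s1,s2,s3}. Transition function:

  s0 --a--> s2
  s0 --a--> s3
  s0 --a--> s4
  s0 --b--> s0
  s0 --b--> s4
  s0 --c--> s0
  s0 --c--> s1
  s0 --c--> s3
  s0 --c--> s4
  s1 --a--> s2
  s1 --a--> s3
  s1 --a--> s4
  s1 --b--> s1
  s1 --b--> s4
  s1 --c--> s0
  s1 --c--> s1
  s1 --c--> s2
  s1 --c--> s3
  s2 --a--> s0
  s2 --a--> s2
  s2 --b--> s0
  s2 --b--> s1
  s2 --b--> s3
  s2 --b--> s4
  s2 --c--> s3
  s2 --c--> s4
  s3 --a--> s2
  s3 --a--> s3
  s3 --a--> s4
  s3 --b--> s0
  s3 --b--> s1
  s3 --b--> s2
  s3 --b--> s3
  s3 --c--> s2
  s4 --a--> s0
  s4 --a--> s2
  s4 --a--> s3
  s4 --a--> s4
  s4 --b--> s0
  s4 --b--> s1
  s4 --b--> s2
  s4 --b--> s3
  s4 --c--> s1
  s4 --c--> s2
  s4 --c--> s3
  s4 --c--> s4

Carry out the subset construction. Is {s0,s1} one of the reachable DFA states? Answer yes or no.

Start state of the DFA: {s0}.
{s0} --a--> {s2,s3,s4}  [new]
{s0} --b--> {s0,s4}  [new]
{s0} --c--> {s0,s1,s3,s4}  [new]
{s2,s3,s4} --a--> {s0,s2,s3,s4}  [new]
{s2,s3,s4} --b--> {s0,s1,s2,s3,s4}  [new]
{s2,s3,s4} --c--> {s1,s2,s3,s4}  [new]
{s0,s4} --a--> {s0,s2,s3,s4}  [seen]
{s0,s4} --b--> {s0,s1,s2,s3,s4}  [seen]
{s0,s4} --c--> {s0,s1,s2,s3,s4}  [seen]
{s0,s1,s3,s4} --a--> {s0,s2,s3,s4}  [seen]
{s0,s1,s3,s4} --b--> {s0,s1,s2,s3,s4}  [seen]
{s0,s1,s3,s4} --c--> {s0,s1,s2,s3,s4}  [seen]
{s0,s2,s3,s4} --a--> {s0,s2,s3,s4}  [seen]
{s0,s2,s3,s4} --b--> {s0,s1,s2,s3,s4}  [seen]
{s0,s2,s3,s4} --c--> {s0,s1,s2,s3,s4}  [seen]
{s0,s1,s2,s3,s4} --a--> {s0,s2,s3,s4}  [seen]
{s0,s1,s2,s3,s4} --b--> {s0,s1,s2,s3,s4}  [seen]
{s0,s1,s2,s3,s4} --c--> {s0,s1,s2,s3,s4}  [seen]
{s1,s2,s3,s4} --a--> {s0,s2,s3,s4}  [seen]
{s1,s2,s3,s4} --b--> {s0,s1,s2,s3,s4}  [seen]
{s1,s2,s3,s4} --c--> {s0,s1,s2,s3,s4}  [seen]
Reachable DFA states: {s0}, {s2,s3,s4}, {s0,s4}, {s0,s1,s3,s4}, {s0,s2,s3,s4}, {s0,s1,s2,s3,s4}, {s1,s2,s3,s4}.
{s0,s1} is not among them.

no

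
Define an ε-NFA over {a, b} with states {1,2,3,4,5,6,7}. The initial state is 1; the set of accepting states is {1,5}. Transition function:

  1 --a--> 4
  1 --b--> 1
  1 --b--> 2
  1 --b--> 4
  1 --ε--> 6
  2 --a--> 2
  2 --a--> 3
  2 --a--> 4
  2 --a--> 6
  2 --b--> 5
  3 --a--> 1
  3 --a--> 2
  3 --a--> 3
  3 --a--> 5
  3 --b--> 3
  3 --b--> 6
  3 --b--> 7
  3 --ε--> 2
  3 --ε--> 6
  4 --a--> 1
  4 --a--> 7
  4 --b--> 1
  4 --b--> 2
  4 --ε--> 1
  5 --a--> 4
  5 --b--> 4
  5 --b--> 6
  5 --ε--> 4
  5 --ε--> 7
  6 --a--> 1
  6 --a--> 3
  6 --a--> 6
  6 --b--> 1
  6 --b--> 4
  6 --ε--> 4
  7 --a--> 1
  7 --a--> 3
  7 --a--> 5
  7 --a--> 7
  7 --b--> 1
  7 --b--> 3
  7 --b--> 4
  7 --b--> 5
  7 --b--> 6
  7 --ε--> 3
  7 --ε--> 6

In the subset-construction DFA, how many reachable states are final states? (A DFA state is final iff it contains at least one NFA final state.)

Start state of the DFA: {1,4,6} (ε-closure of the NFA start).
{1,4,6} --a--> {1,2,3,4,6,7}  [new]
{1,4,6} --b--> {1,2,4,6}  [new]
{1,2,3,4,6,7} --a--> {1,2,3,4,5,6,7}  [new]
{1,2,3,4,6,7} --b--> {1,2,3,4,5,6,7}  [seen]
{1,2,4,6} --a--> {1,2,3,4,6,7}  [seen]
{1,2,4,6} --b--> {1,2,3,4,5,6,7}  [seen]
{1,2,3,4,5,6,7} --a--> {1,2,3,4,5,6,7}  [seen]
{1,2,3,4,5,6,7} --b--> {1,2,3,4,5,6,7}  [seen]
Reachable DFA states: {1,4,6}, {1,2,3,4,6,7}, {1,2,4,6}, {1,2,3,4,5,6,7}.
Accepting DFA states (contain an NFA accepting state): {1,4,6}, {1,2,3,4,6,7}, {1,2,4,6}, {1,2,3,4,5,6,7}.

4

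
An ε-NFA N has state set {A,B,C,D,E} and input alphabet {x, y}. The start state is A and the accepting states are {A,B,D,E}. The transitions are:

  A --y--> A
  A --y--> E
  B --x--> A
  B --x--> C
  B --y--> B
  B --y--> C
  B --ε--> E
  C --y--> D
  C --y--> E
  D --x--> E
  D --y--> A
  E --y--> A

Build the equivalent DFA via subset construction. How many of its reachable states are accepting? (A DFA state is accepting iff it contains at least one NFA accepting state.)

Start state of the DFA: {A} (ε-closure of the NFA start).
{A} --x--> ∅  [new]
{A} --y--> {A,E}  [new]
∅ --x--> ∅  [seen]
∅ --y--> ∅  [seen]
{A,E} --x--> ∅  [seen]
{A,E} --y--> {A,E}  [seen]
Reachable DFA states: {A}, ∅, {A,E}.
Accepting DFA states (contain an NFA accepting state): {A}, {A,E}.

2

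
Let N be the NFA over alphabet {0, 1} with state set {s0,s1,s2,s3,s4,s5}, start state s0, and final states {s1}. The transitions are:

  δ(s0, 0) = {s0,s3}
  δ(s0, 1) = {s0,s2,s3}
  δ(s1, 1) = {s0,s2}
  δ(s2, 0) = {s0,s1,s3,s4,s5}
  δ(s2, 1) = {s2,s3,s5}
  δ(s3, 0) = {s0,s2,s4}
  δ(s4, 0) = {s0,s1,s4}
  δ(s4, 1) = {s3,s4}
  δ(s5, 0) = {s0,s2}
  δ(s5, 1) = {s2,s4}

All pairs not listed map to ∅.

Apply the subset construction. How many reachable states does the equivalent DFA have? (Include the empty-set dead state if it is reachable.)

Start state of the DFA: {s0}.
{s0} --0--> {s0,s3}  [new]
{s0} --1--> {s0,s2,s3}  [new]
{s0,s3} --0--> {s0,s2,s3,s4}  [new]
{s0,s3} --1--> {s0,s2,s3}  [seen]
{s0,s2,s3} --0--> {s0,s1,s2,s3,s4,s5}  [new]
{s0,s2,s3} --1--> {s0,s2,s3,s5}  [new]
{s0,s2,s3,s4} --0--> {s0,s1,s2,s3,s4,s5}  [seen]
{s0,s2,s3,s4} --1--> {s0,s2,s3,s4,s5}  [new]
{s0,s1,s2,s3,s4,s5} --0--> {s0,s1,s2,s3,s4,s5}  [seen]
{s0,s1,s2,s3,s4,s5} --1--> {s0,s2,s3,s4,s5}  [seen]
{s0,s2,s3,s5} --0--> {s0,s1,s2,s3,s4,s5}  [seen]
{s0,s2,s3,s5} --1--> {s0,s2,s3,s4,s5}  [seen]
{s0,s2,s3,s4,s5} --0--> {s0,s1,s2,s3,s4,s5}  [seen]
{s0,s2,s3,s4,s5} --1--> {s0,s2,s3,s4,s5}  [seen]
Reachable DFA states: {s0}, {s0,s3}, {s0,s2,s3}, {s0,s2,s3,s4}, {s0,s1,s2,s3,s4,s5}, {s0,s2,s3,s5}, {s0,s2,s3,s4,s5}.

7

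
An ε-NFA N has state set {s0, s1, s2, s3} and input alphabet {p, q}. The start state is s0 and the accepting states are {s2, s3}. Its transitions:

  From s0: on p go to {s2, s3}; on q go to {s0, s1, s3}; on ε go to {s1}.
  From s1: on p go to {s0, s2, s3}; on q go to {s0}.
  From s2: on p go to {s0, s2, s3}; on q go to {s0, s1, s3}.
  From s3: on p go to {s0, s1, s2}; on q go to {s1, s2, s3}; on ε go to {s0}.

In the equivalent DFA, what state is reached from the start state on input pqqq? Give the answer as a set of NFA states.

Start: {s0, s1}.
δ(s0,p) = {s2, s3}; δ(s1,p) = {s0, s2, s3}.
Union: {s0, s2, s3}.
ε-closure gives {s0, s1, s2, s3}.
After p: {s0, s1, s2, s3}.
δ(s0,q) = {s0, s1, s3}; δ(s1,q) = {s0}; δ(s2,q) = {s0, s1, s3}; δ(s3,q) = {s1, s2, s3}.
Union: {s0, s1, s2, s3}.
After q: {s0, s1, s2, s3}.
δ(s0,q) = {s0, s1, s3}; δ(s1,q) = {s0}; δ(s2,q) = {s0, s1, s3}; δ(s3,q) = {s1, s2, s3}.
Union: {s0, s1, s2, s3}.
After q: {s0, s1, s2, s3}.
δ(s0,q) = {s0, s1, s3}; δ(s1,q) = {s0}; δ(s2,q) = {s0, s1, s3}; δ(s3,q) = {s1, s2, s3}.
Union: {s0, s1, s2, s3}.
After q: {s0, s1, s2, s3}.

{s0, s1, s2, s3}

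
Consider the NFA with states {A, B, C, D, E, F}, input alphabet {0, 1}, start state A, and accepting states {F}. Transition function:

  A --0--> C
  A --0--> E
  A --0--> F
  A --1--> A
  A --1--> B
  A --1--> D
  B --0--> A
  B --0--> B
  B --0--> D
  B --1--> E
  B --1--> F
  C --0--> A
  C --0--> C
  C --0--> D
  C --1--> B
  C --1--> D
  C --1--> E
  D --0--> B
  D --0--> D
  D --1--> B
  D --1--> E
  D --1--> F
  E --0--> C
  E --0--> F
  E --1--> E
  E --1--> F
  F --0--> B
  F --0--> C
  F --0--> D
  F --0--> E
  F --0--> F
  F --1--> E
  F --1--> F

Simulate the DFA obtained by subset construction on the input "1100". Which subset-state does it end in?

Start: {A}.
δ(A,1) = {A, B, D}.
Union: {A, B, D}.
After 1: {A, B, D}.
δ(A,1) = {A, B, D}; δ(B,1) = {E, F}; δ(D,1) = {B, E, F}.
Union: {A, B, D, E, F}.
After 1: {A, B, D, E, F}.
δ(A,0) = {C, E, F}; δ(B,0) = {A, B, D}; δ(D,0) = {B, D}; δ(E,0) = {C, F}; δ(F,0) = {B, C, D, E, F}.
Union: {A, B, C, D, E, F}.
After 0: {A, B, C, D, E, F}.
δ(A,0) = {C, E, F}; δ(B,0) = {A, B, D}; δ(C,0) = {A, C, D}; δ(D,0) = {B, D}; δ(E,0) = {C, F}; δ(F,0) = {B, C, D, E, F}.
Union: {A, B, C, D, E, F}.
After 0: {A, B, C, D, E, F}.

{A, B, C, D, E, F}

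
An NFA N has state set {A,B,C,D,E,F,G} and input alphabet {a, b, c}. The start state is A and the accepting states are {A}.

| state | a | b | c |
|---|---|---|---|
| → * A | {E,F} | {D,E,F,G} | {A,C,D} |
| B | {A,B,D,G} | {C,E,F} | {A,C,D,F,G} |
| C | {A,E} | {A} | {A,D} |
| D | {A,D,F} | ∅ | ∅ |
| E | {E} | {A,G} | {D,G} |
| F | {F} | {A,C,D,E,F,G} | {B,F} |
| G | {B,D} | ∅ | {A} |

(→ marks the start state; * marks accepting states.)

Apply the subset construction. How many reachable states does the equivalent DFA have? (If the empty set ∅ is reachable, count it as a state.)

12

Start state of the DFA: {A}.
{A} --a--> {E,F}  [new]
{A} --b--> {D,E,F,G}  [new]
{A} --c--> {A,C,D}  [new]
{E,F} --a--> {E,F}  [seen]
{E,F} --b--> {A,C,D,E,F,G}  [new]
{E,F} --c--> {B,D,F,G}  [new]
{D,E,F,G} --a--> {A,B,D,E,F}  [new]
{D,E,F,G} --b--> {A,C,D,E,F,G}  [seen]
{D,E,F,G} --c--> {A,B,D,F,G}  [new]
{A,C,D} --a--> {A,D,E,F}  [new]
{A,C,D} --b--> {A,D,E,F,G}  [new]
{A,C,D} --c--> {A,C,D}  [seen]
{A,C,D,E,F,G} --a--> {A,B,D,E,F}  [seen]
{A,C,D,E,F,G} --b--> {A,C,D,E,F,G}  [seen]
{A,C,D,E,F,G} --c--> {A,B,C,D,F,G}  [new]
{B,D,F,G} --a--> {A,B,D,F,G}  [seen]
{B,D,F,G} --b--> {A,C,D,E,F,G}  [seen]
{B,D,F,G} --c--> {A,B,C,D,F,G}  [seen]
{A,B,D,E,F} --a--> {A,B,D,E,F,G}  [new]
{A,B,D,E,F} --b--> {A,C,D,E,F,G}  [seen]
{A,B,D,E,F} --c--> {A,B,C,D,F,G}  [seen]
{A,B,D,F,G} --a--> {A,B,D,E,F,G}  [seen]
{A,B,D,F,G} --b--> {A,C,D,E,F,G}  [seen]
{A,B,D,F,G} --c--> {A,B,C,D,F,G}  [seen]
{A,D,E,F} --a--> {A,D,E,F}  [seen]
{A,D,E,F} --b--> {A,C,D,E,F,G}  [seen]
{A,D,E,F} --c--> {A,B,C,D,F,G}  [seen]
{A,D,E,F,G} --a--> {A,B,D,E,F}  [seen]
{A,D,E,F,G} --b--> {A,C,D,E,F,G}  [seen]
{A,D,E,F,G} --c--> {A,B,C,D,F,G}  [seen]
{A,B,C,D,F,G} --a--> {A,B,D,E,F,G}  [seen]
{A,B,C,D,F,G} --b--> {A,C,D,E,F,G}  [seen]
{A,B,C,D,F,G} --c--> {A,B,C,D,F,G}  [seen]
{A,B,D,E,F,G} --a--> {A,B,D,E,F,G}  [seen]
{A,B,D,E,F,G} --b--> {A,C,D,E,F,G}  [seen]
{A,B,D,E,F,G} --c--> {A,B,C,D,F,G}  [seen]
Reachable DFA states: {A}, {E,F}, {D,E,F,G}, {A,C,D}, {A,C,D,E,F,G}, {B,D,F,G}, {A,B,D,E,F}, {A,B,D,F,G}, {A,D,E,F}, {A,D,E,F,G}, {A,B,C,D,F,G}, {A,B,D,E,F,G}.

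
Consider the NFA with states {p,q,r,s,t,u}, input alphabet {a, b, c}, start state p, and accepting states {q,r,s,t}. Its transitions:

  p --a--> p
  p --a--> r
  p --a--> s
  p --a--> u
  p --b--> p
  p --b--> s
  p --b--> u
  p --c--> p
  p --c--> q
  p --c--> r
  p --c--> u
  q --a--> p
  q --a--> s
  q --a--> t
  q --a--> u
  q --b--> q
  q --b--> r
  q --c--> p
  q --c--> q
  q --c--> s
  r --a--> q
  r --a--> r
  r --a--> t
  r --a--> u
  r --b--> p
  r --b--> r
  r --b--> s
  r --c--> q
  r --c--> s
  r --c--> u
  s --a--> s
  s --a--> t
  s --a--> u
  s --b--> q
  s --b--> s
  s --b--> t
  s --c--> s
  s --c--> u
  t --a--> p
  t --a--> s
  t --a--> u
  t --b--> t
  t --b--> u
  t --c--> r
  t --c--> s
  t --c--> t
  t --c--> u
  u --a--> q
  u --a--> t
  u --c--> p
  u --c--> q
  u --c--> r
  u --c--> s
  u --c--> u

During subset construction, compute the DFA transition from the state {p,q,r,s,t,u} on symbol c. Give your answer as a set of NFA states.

δ(p,c) = {p,q,r,u}; δ(q,c) = {p,q,s}; δ(r,c) = {q,s,u}; δ(s,c) = {s,u}; δ(t,c) = {r,s,t,u}; δ(u,c) = {p,q,r,s,u}.
Union: {p,q,r,s,t,u}.

{p,q,r,s,t,u}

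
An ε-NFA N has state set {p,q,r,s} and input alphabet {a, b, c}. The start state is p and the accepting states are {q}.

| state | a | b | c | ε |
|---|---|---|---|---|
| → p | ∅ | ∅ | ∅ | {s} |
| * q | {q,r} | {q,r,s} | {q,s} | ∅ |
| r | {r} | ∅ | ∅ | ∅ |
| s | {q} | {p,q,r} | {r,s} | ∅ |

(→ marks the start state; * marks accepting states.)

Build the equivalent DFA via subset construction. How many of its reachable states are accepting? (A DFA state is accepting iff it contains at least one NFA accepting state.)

Start state of the DFA: {p,s} (ε-closure of the NFA start).
{p,s} --a--> {q}  [new]
{p,s} --b--> {p,q,r,s}  [new]
{p,s} --c--> {r,s}  [new]
{q} --a--> {q,r}  [new]
{q} --b--> {q,r,s}  [new]
{q} --c--> {q,s}  [new]
{p,q,r,s} --a--> {q,r}  [seen]
{p,q,r,s} --b--> {p,q,r,s}  [seen]
{p,q,r,s} --c--> {q,r,s}  [seen]
{r,s} --a--> {q,r}  [seen]
{r,s} --b--> {p,q,r,s}  [seen]
{r,s} --c--> {r,s}  [seen]
{q,r} --a--> {q,r}  [seen]
{q,r} --b--> {q,r,s}  [seen]
{q,r} --c--> {q,s}  [seen]
{q,r,s} --a--> {q,r}  [seen]
{q,r,s} --b--> {p,q,r,s}  [seen]
{q,r,s} --c--> {q,r,s}  [seen]
{q,s} --a--> {q,r}  [seen]
{q,s} --b--> {p,q,r,s}  [seen]
{q,s} --c--> {q,r,s}  [seen]
Reachable DFA states: {p,s}, {q}, {p,q,r,s}, {r,s}, {q,r}, {q,r,s}, {q,s}.
Accepting DFA states (contain an NFA accepting state): {q}, {p,q,r,s}, {q,r}, {q,r,s}, {q,s}.

5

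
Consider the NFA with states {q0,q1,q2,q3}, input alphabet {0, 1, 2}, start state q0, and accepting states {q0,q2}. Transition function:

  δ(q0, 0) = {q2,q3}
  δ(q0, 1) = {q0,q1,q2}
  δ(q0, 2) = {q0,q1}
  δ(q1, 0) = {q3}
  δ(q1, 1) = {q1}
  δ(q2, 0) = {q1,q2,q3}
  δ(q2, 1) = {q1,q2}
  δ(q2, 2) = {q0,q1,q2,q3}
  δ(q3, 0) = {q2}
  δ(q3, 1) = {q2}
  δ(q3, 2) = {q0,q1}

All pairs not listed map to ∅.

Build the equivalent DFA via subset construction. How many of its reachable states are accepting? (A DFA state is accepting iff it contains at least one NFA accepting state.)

7

Start state of the DFA: {q0}.
{q0} --0--> {q2,q3}  [new]
{q0} --1--> {q0,q1,q2}  [new]
{q0} --2--> {q0,q1}  [new]
{q2,q3} --0--> {q1,q2,q3}  [new]
{q2,q3} --1--> {q1,q2}  [new]
{q2,q3} --2--> {q0,q1,q2,q3}  [new]
{q0,q1,q2} --0--> {q1,q2,q3}  [seen]
{q0,q1,q2} --1--> {q0,q1,q2}  [seen]
{q0,q1,q2} --2--> {q0,q1,q2,q3}  [seen]
{q0,q1} --0--> {q2,q3}  [seen]
{q0,q1} --1--> {q0,q1,q2}  [seen]
{q0,q1} --2--> {q0,q1}  [seen]
{q1,q2,q3} --0--> {q1,q2,q3}  [seen]
{q1,q2,q3} --1--> {q1,q2}  [seen]
{q1,q2,q3} --2--> {q0,q1,q2,q3}  [seen]
{q1,q2} --0--> {q1,q2,q3}  [seen]
{q1,q2} --1--> {q1,q2}  [seen]
{q1,q2} --2--> {q0,q1,q2,q3}  [seen]
{q0,q1,q2,q3} --0--> {q1,q2,q3}  [seen]
{q0,q1,q2,q3} --1--> {q0,q1,q2}  [seen]
{q0,q1,q2,q3} --2--> {q0,q1,q2,q3}  [seen]
Reachable DFA states: {q0}, {q2,q3}, {q0,q1,q2}, {q0,q1}, {q1,q2,q3}, {q1,q2}, {q0,q1,q2,q3}.
Accepting DFA states (contain an NFA accepting state): {q0}, {q2,q3}, {q0,q1,q2}, {q0,q1}, {q1,q2,q3}, {q1,q2}, {q0,q1,q2,q3}.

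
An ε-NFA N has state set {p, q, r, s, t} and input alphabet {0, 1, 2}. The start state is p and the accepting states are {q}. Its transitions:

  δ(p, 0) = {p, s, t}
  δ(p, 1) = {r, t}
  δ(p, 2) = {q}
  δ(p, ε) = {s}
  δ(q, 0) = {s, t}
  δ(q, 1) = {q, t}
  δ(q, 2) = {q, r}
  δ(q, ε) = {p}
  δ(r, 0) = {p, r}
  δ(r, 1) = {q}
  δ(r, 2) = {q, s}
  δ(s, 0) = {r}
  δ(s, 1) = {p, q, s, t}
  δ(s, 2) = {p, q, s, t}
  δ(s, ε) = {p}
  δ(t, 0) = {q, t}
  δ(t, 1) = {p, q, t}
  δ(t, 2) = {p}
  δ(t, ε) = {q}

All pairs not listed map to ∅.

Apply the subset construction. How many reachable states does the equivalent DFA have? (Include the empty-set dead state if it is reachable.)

3

Start state of the DFA: {p, s} (ε-closure of the NFA start).
{p, s} --0--> {p, q, r, s, t}  [new]
{p, s} --1--> {p, q, r, s, t}  [seen]
{p, s} --2--> {p, q, s, t}  [new]
{p, q, r, s, t} --0--> {p, q, r, s, t}  [seen]
{p, q, r, s, t} --1--> {p, q, r, s, t}  [seen]
{p, q, r, s, t} --2--> {p, q, r, s, t}  [seen]
{p, q, s, t} --0--> {p, q, r, s, t}  [seen]
{p, q, s, t} --1--> {p, q, r, s, t}  [seen]
{p, q, s, t} --2--> {p, q, r, s, t}  [seen]
Reachable DFA states: {p, s}, {p, q, r, s, t}, {p, q, s, t}.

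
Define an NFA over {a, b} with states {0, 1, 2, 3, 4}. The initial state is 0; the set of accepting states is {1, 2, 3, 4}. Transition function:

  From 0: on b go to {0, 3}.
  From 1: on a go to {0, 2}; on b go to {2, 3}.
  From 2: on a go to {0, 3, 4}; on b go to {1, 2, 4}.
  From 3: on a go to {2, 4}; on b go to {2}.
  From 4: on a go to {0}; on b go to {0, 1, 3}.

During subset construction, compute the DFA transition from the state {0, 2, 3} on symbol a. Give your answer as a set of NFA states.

δ(0,a) = ∅; δ(2,a) = {0, 3, 4}; δ(3,a) = {2, 4}.
Union: {0, 2, 3, 4}.

{0, 2, 3, 4}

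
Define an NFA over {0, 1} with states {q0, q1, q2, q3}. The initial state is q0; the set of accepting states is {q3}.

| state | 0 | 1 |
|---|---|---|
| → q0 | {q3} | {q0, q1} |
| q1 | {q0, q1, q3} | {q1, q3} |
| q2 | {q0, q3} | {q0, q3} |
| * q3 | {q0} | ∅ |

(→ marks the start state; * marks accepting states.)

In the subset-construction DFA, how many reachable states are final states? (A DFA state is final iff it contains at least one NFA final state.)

2

Start state of the DFA: {q0}.
{q0} --0--> {q3}  [new]
{q0} --1--> {q0, q1}  [new]
{q3} --0--> {q0}  [seen]
{q3} --1--> ∅  [new]
{q0, q1} --0--> {q0, q1, q3}  [new]
{q0, q1} --1--> {q0, q1, q3}  [seen]
∅ --0--> ∅  [seen]
∅ --1--> ∅  [seen]
{q0, q1, q3} --0--> {q0, q1, q3}  [seen]
{q0, q1, q3} --1--> {q0, q1, q3}  [seen]
Reachable DFA states: {q0}, {q3}, {q0, q1}, ∅, {q0, q1, q3}.
Accepting DFA states (contain an NFA accepting state): {q3}, {q0, q1, q3}.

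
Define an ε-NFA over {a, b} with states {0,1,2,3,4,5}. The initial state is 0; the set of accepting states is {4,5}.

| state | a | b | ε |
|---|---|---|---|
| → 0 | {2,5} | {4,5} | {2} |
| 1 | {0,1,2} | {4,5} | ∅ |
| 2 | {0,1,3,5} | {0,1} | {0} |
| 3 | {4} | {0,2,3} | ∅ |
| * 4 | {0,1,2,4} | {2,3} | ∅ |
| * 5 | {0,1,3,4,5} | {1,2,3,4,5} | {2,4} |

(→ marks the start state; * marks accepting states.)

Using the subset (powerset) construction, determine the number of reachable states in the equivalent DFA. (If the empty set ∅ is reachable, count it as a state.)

Start state of the DFA: {0,2} (ε-closure of the NFA start).
{0,2} --a--> {0,1,2,3,4,5}  [new]
{0,2} --b--> {0,1,2,4,5}  [new]
{0,1,2,3,4,5} --a--> {0,1,2,3,4,5}  [seen]
{0,1,2,3,4,5} --b--> {0,1,2,3,4,5}  [seen]
{0,1,2,4,5} --a--> {0,1,2,3,4,5}  [seen]
{0,1,2,4,5} --b--> {0,1,2,3,4,5}  [seen]
Reachable DFA states: {0,2}, {0,1,2,3,4,5}, {0,1,2,4,5}.

3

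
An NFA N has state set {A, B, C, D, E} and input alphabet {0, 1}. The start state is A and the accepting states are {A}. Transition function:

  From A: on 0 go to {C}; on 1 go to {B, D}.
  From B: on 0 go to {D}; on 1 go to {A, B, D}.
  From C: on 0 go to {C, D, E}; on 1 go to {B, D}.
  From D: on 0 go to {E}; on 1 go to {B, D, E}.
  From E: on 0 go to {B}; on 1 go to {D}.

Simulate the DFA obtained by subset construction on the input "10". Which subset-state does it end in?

{D, E}

Start: {A}.
δ(A,1) = {B, D}.
Union: {B, D}.
After 1: {B, D}.
δ(B,0) = {D}; δ(D,0) = {E}.
Union: {D, E}.
After 0: {D, E}.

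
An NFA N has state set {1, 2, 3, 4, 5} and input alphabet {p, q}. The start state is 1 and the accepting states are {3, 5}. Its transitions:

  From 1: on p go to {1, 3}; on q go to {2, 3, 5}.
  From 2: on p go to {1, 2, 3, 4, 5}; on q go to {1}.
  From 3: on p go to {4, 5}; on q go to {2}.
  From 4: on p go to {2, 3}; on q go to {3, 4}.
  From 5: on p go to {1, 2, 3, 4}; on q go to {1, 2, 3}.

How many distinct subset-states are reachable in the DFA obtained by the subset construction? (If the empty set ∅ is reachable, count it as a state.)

Start state of the DFA: {1}.
{1} --p--> {1, 3}  [new]
{1} --q--> {2, 3, 5}  [new]
{1, 3} --p--> {1, 3, 4, 5}  [new]
{1, 3} --q--> {2, 3, 5}  [seen]
{2, 3, 5} --p--> {1, 2, 3, 4, 5}  [new]
{2, 3, 5} --q--> {1, 2, 3}  [new]
{1, 3, 4, 5} --p--> {1, 2, 3, 4, 5}  [seen]
{1, 3, 4, 5} --q--> {1, 2, 3, 4, 5}  [seen]
{1, 2, 3, 4, 5} --p--> {1, 2, 3, 4, 5}  [seen]
{1, 2, 3, 4, 5} --q--> {1, 2, 3, 4, 5}  [seen]
{1, 2, 3} --p--> {1, 2, 3, 4, 5}  [seen]
{1, 2, 3} --q--> {1, 2, 3, 5}  [new]
{1, 2, 3, 5} --p--> {1, 2, 3, 4, 5}  [seen]
{1, 2, 3, 5} --q--> {1, 2, 3, 5}  [seen]
Reachable DFA states: {1}, {1, 3}, {2, 3, 5}, {1, 3, 4, 5}, {1, 2, 3, 4, 5}, {1, 2, 3}, {1, 2, 3, 5}.

7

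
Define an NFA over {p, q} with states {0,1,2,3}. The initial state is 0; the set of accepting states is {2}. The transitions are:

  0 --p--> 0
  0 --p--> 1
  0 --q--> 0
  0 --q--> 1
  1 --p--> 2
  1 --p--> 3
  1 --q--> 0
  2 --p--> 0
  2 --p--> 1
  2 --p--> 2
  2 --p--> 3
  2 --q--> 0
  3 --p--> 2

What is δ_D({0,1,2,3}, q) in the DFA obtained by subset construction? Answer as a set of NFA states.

{0,1}

δ(0,q) = {0,1}; δ(1,q) = {0}; δ(2,q) = {0}; δ(3,q) = ∅.
Union: {0,1}.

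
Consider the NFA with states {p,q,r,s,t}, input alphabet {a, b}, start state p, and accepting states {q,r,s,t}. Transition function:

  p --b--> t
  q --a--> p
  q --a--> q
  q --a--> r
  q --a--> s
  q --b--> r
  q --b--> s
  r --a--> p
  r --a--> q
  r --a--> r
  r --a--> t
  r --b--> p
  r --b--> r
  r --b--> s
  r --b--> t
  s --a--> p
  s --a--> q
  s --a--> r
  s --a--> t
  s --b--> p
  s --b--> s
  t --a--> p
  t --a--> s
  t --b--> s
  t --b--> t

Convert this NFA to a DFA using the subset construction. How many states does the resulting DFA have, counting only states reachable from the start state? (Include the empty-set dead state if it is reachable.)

Start state of the DFA: {p}.
{p} --a--> ∅  [new]
{p} --b--> {t}  [new]
∅ --a--> ∅  [seen]
∅ --b--> ∅  [seen]
{t} --a--> {p,s}  [new]
{t} --b--> {s,t}  [new]
{p,s} --a--> {p,q,r,t}  [new]
{p,s} --b--> {p,s,t}  [new]
{s,t} --a--> {p,q,r,s,t}  [new]
{s,t} --b--> {p,s,t}  [seen]
{p,q,r,t} --a--> {p,q,r,s,t}  [seen]
{p,q,r,t} --b--> {p,r,s,t}  [new]
{p,s,t} --a--> {p,q,r,s,t}  [seen]
{p,s,t} --b--> {p,s,t}  [seen]
{p,q,r,s,t} --a--> {p,q,r,s,t}  [seen]
{p,q,r,s,t} --b--> {p,r,s,t}  [seen]
{p,r,s,t} --a--> {p,q,r,s,t}  [seen]
{p,r,s,t} --b--> {p,r,s,t}  [seen]
Reachable DFA states: {p}, ∅, {t}, {p,s}, {s,t}, {p,q,r,t}, {p,s,t}, {p,q,r,s,t}, {p,r,s,t}.

9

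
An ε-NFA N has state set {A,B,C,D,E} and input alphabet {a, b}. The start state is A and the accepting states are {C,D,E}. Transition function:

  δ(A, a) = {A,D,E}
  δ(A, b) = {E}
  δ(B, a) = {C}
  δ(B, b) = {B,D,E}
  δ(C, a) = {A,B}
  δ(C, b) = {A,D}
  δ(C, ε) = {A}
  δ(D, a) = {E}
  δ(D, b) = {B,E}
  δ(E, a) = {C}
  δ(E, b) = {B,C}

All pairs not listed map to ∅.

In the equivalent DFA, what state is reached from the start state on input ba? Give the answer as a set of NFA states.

Start: {A}.
δ(A,b) = {E}.
Union: {E}.
After b: {E}.
δ(E,a) = {C}.
Union: {C}.
ε-closure gives {A,C}.
After a: {A,C}.

{A,C}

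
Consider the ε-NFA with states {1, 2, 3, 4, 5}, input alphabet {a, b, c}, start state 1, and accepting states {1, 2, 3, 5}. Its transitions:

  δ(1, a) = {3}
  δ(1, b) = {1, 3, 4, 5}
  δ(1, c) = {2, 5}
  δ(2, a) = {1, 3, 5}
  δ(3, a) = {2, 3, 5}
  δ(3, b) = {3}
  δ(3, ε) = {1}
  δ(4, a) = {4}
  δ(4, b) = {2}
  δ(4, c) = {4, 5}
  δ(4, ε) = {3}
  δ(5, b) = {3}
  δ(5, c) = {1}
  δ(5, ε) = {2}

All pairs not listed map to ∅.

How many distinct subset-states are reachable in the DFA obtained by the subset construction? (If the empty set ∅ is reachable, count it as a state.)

Start state of the DFA: {1} (ε-closure of the NFA start).
{1} --a--> {1, 3}  [new]
{1} --b--> {1, 2, 3, 4, 5}  [new]
{1} --c--> {2, 5}  [new]
{1, 3} --a--> {1, 2, 3, 5}  [new]
{1, 3} --b--> {1, 2, 3, 4, 5}  [seen]
{1, 3} --c--> {2, 5}  [seen]
{1, 2, 3, 4, 5} --a--> {1, 2, 3, 4, 5}  [seen]
{1, 2, 3, 4, 5} --b--> {1, 2, 3, 4, 5}  [seen]
{1, 2, 3, 4, 5} --c--> {1, 2, 3, 4, 5}  [seen]
{2, 5} --a--> {1, 2, 3, 5}  [seen]
{2, 5} --b--> {1, 3}  [seen]
{2, 5} --c--> {1}  [seen]
{1, 2, 3, 5} --a--> {1, 2, 3, 5}  [seen]
{1, 2, 3, 5} --b--> {1, 2, 3, 4, 5}  [seen]
{1, 2, 3, 5} --c--> {1, 2, 5}  [new]
{1, 2, 5} --a--> {1, 2, 3, 5}  [seen]
{1, 2, 5} --b--> {1, 2, 3, 4, 5}  [seen]
{1, 2, 5} --c--> {1, 2, 5}  [seen]
Reachable DFA states: {1}, {1, 3}, {1, 2, 3, 4, 5}, {2, 5}, {1, 2, 3, 5}, {1, 2, 5}.

6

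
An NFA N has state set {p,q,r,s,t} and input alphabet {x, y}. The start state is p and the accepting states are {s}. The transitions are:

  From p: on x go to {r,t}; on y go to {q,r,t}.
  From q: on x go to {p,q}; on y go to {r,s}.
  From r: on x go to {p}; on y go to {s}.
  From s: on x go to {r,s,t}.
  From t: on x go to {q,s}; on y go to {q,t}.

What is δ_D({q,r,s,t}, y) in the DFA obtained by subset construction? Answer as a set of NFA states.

{q,r,s,t}

δ(q,y) = {r,s}; δ(r,y) = {s}; δ(s,y) = ∅; δ(t,y) = {q,t}.
Union: {q,r,s,t}.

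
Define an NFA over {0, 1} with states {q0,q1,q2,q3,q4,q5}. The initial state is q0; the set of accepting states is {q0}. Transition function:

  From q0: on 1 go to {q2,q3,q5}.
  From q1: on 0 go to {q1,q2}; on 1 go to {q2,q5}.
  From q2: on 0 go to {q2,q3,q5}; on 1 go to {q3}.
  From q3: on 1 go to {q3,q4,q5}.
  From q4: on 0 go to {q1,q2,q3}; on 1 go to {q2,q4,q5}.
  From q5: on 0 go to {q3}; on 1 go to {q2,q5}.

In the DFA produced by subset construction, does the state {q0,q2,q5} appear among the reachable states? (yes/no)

Start state of the DFA: {q0}.
{q0} --0--> ∅  [new]
{q0} --1--> {q2,q3,q5}  [new]
∅ --0--> ∅  [seen]
∅ --1--> ∅  [seen]
{q2,q3,q5} --0--> {q2,q3,q5}  [seen]
{q2,q3,q5} --1--> {q2,q3,q4,q5}  [new]
{q2,q3,q4,q5} --0--> {q1,q2,q3,q5}  [new]
{q2,q3,q4,q5} --1--> {q2,q3,q4,q5}  [seen]
{q1,q2,q3,q5} --0--> {q1,q2,q3,q5}  [seen]
{q1,q2,q3,q5} --1--> {q2,q3,q4,q5}  [seen]
Reachable DFA states: {q0}, ∅, {q2,q3,q5}, {q2,q3,q4,q5}, {q1,q2,q3,q5}.
{q0,q2,q5} is not among them.

no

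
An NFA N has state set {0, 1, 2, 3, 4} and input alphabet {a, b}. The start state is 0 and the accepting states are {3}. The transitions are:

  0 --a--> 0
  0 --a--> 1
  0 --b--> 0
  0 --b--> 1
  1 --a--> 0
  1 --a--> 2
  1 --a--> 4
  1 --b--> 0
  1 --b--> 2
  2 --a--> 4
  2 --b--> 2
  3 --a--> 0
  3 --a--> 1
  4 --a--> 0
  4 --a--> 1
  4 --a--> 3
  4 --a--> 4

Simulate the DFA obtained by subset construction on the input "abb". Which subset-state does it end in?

Start: {0}.
δ(0,a) = {0, 1}.
Union: {0, 1}.
After a: {0, 1}.
δ(0,b) = {0, 1}; δ(1,b) = {0, 2}.
Union: {0, 1, 2}.
After b: {0, 1, 2}.
δ(0,b) = {0, 1}; δ(1,b) = {0, 2}; δ(2,b) = {2}.
Union: {0, 1, 2}.
After b: {0, 1, 2}.

{0, 1, 2}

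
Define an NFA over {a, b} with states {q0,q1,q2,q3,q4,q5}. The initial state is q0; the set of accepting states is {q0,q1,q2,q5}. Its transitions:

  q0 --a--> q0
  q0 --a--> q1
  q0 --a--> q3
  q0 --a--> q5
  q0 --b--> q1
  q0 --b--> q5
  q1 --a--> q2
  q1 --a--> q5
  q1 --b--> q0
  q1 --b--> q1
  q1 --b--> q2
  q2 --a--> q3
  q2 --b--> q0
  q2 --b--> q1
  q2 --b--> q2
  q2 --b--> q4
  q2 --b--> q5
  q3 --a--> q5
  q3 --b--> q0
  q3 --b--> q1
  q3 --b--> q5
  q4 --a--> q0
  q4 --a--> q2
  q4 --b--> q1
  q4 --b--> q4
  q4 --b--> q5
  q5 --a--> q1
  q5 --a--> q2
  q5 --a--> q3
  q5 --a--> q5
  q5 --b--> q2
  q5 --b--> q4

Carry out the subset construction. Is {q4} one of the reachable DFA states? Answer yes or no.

no

Start state of the DFA: {q0}.
{q0} --a--> {q0,q1,q3,q5}  [new]
{q0} --b--> {q1,q5}  [new]
{q0,q1,q3,q5} --a--> {q0,q1,q2,q3,q5}  [new]
{q0,q1,q3,q5} --b--> {q0,q1,q2,q4,q5}  [new]
{q1,q5} --a--> {q1,q2,q3,q5}  [new]
{q1,q5} --b--> {q0,q1,q2,q4}  [new]
{q0,q1,q2,q3,q5} --a--> {q0,q1,q2,q3,q5}  [seen]
{q0,q1,q2,q3,q5} --b--> {q0,q1,q2,q4,q5}  [seen]
{q0,q1,q2,q4,q5} --a--> {q0,q1,q2,q3,q5}  [seen]
{q0,q1,q2,q4,q5} --b--> {q0,q1,q2,q4,q5}  [seen]
{q1,q2,q3,q5} --a--> {q1,q2,q3,q5}  [seen]
{q1,q2,q3,q5} --b--> {q0,q1,q2,q4,q5}  [seen]
{q0,q1,q2,q4} --a--> {q0,q1,q2,q3,q5}  [seen]
{q0,q1,q2,q4} --b--> {q0,q1,q2,q4,q5}  [seen]
Reachable DFA states: {q0}, {q0,q1,q3,q5}, {q1,q5}, {q0,q1,q2,q3,q5}, {q0,q1,q2,q4,q5}, {q1,q2,q3,q5}, {q0,q1,q2,q4}.
{q4} is not among them.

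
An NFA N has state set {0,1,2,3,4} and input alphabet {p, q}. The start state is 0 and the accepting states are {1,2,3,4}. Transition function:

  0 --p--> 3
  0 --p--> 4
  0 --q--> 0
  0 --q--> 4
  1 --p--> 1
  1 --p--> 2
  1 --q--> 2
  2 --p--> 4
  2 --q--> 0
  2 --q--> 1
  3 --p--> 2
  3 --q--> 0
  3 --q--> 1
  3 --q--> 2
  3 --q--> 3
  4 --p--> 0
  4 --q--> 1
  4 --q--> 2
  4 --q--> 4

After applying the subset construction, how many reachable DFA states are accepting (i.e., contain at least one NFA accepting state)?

Start state of the DFA: {0}.
{0} --p--> {3,4}  [new]
{0} --q--> {0,4}  [new]
{3,4} --p--> {0,2}  [new]
{3,4} --q--> {0,1,2,3,4}  [new]
{0,4} --p--> {0,3,4}  [new]
{0,4} --q--> {0,1,2,4}  [new]
{0,2} --p--> {3,4}  [seen]
{0,2} --q--> {0,1,4}  [new]
{0,1,2,3,4} --p--> {0,1,2,3,4}  [seen]
{0,1,2,3,4} --q--> {0,1,2,3,4}  [seen]
{0,3,4} --p--> {0,2,3,4}  [new]
{0,3,4} --q--> {0,1,2,3,4}  [seen]
{0,1,2,4} --p--> {0,1,2,3,4}  [seen]
{0,1,2,4} --q--> {0,1,2,4}  [seen]
{0,1,4} --p--> {0,1,2,3,4}  [seen]
{0,1,4} --q--> {0,1,2,4}  [seen]
{0,2,3,4} --p--> {0,2,3,4}  [seen]
{0,2,3,4} --q--> {0,1,2,3,4}  [seen]
Reachable DFA states: {0}, {3,4}, {0,4}, {0,2}, {0,1,2,3,4}, {0,3,4}, {0,1,2,4}, {0,1,4}, {0,2,3,4}.
Accepting DFA states (contain an NFA accepting state): {3,4}, {0,4}, {0,2}, {0,1,2,3,4}, {0,3,4}, {0,1,2,4}, {0,1,4}, {0,2,3,4}.

8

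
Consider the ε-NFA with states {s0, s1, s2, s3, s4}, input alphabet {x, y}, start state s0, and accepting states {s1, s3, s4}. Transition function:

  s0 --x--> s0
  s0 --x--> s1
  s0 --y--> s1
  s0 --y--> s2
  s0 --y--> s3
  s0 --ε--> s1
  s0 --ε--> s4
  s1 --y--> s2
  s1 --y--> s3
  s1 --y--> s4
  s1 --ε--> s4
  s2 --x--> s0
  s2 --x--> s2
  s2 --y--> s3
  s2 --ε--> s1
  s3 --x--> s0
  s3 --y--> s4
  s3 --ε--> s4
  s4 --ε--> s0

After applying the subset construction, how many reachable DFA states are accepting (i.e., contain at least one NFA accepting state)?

Start state of the DFA: {s0, s1, s4} (ε-closure of the NFA start).
{s0, s1, s4} --x--> {s0, s1, s4}  [seen]
{s0, s1, s4} --y--> {s0, s1, s2, s3, s4}  [new]
{s0, s1, s2, s3, s4} --x--> {s0, s1, s2, s4}  [new]
{s0, s1, s2, s3, s4} --y--> {s0, s1, s2, s3, s4}  [seen]
{s0, s1, s2, s4} --x--> {s0, s1, s2, s4}  [seen]
{s0, s1, s2, s4} --y--> {s0, s1, s2, s3, s4}  [seen]
Reachable DFA states: {s0, s1, s4}, {s0, s1, s2, s3, s4}, {s0, s1, s2, s4}.
Accepting DFA states (contain an NFA accepting state): {s0, s1, s4}, {s0, s1, s2, s3, s4}, {s0, s1, s2, s4}.

3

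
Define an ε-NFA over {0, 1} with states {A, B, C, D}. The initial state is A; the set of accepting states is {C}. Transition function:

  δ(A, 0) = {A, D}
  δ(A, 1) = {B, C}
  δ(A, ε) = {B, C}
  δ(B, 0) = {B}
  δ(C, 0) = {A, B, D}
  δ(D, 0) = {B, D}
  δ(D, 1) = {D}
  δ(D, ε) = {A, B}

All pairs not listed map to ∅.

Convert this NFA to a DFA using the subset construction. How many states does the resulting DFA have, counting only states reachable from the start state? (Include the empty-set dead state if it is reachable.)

4

Start state of the DFA: {A, B, C} (ε-closure of the NFA start).
{A, B, C} --0--> {A, B, C, D}  [new]
{A, B, C} --1--> {B, C}  [new]
{A, B, C, D} --0--> {A, B, C, D}  [seen]
{A, B, C, D} --1--> {A, B, C, D}  [seen]
{B, C} --0--> {A, B, C, D}  [seen]
{B, C} --1--> ∅  [new]
∅ --0--> ∅  [seen]
∅ --1--> ∅  [seen]
Reachable DFA states: {A, B, C}, {A, B, C, D}, {B, C}, ∅.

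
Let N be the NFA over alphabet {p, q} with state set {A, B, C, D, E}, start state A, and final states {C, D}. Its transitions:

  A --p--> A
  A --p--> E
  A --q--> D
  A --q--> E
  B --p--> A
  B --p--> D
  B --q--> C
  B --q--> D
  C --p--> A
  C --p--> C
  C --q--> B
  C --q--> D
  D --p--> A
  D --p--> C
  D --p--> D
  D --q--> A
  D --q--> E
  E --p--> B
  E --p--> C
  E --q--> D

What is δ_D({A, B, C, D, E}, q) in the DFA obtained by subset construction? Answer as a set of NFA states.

δ(A,q) = {D, E}; δ(B,q) = {C, D}; δ(C,q) = {B, D}; δ(D,q) = {A, E}; δ(E,q) = {D}.
Union: {A, B, C, D, E}.

{A, B, C, D, E}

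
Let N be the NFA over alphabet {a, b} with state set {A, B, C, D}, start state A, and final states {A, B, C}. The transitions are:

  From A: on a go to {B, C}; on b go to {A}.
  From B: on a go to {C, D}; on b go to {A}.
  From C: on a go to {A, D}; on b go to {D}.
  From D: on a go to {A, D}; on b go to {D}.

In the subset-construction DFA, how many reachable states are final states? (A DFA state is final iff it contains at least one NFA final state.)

5

Start state of the DFA: {A}.
{A} --a--> {B, C}  [new]
{A} --b--> {A}  [seen]
{B, C} --a--> {A, C, D}  [new]
{B, C} --b--> {A, D}  [new]
{A, C, D} --a--> {A, B, C, D}  [new]
{A, C, D} --b--> {A, D}  [seen]
{A, D} --a--> {A, B, C, D}  [seen]
{A, D} --b--> {A, D}  [seen]
{A, B, C, D} --a--> {A, B, C, D}  [seen]
{A, B, C, D} --b--> {A, D}  [seen]
Reachable DFA states: {A}, {B, C}, {A, C, D}, {A, D}, {A, B, C, D}.
Accepting DFA states (contain an NFA accepting state): {A}, {B, C}, {A, C, D}, {A, D}, {A, B, C, D}.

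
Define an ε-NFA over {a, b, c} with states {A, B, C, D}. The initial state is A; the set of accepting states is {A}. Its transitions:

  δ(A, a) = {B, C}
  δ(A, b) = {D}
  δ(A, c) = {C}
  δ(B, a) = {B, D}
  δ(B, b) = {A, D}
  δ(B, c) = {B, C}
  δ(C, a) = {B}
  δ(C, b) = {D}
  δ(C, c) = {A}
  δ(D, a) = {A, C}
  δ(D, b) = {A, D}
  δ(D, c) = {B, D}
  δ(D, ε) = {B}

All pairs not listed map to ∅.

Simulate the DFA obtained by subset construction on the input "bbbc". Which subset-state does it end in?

Start: {A}.
δ(A,b) = {D}.
Union: {D}.
ε-closure gives {B, D}.
After b: {B, D}.
δ(B,b) = {A, D}; δ(D,b) = {A, D}.
Union: {A, D}.
ε-closure gives {A, B, D}.
After b: {A, B, D}.
δ(A,b) = {D}; δ(B,b) = {A, D}; δ(D,b) = {A, D}.
Union: {A, D}.
ε-closure gives {A, B, D}.
After b: {A, B, D}.
δ(A,c) = {C}; δ(B,c) = {B, C}; δ(D,c) = {B, D}.
Union: {B, C, D}.
After c: {B, C, D}.

{B, C, D}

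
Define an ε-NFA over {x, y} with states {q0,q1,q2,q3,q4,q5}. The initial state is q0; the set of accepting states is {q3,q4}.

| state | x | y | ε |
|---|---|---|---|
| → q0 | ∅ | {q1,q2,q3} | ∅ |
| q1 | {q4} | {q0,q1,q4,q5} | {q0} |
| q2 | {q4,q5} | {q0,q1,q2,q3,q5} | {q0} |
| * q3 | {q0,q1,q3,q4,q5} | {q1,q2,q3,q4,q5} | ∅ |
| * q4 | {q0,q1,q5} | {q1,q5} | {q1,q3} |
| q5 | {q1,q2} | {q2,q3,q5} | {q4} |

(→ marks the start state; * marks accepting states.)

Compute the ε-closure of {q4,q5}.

Begin with {q4,q5}.
q4 →ε {q1,q3}; add q1, q3.
q1 →ε {q0}; add q0.
ε-closure = {q0,q1,q3,q4,q5}.

{q0,q1,q3,q4,q5}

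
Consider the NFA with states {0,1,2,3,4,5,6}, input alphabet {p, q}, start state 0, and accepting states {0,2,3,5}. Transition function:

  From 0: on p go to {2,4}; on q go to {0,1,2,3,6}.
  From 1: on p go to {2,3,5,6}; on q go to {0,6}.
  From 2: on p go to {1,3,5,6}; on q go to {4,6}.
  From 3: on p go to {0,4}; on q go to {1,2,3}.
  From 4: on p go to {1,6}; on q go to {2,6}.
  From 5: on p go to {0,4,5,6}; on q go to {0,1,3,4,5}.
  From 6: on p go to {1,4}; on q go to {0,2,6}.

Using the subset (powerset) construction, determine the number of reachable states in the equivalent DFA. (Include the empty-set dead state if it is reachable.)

10

Start state of the DFA: {0}.
{0} --p--> {2,4}  [new]
{0} --q--> {0,1,2,3,6}  [new]
{2,4} --p--> {1,3,5,6}  [new]
{2,4} --q--> {2,4,6}  [new]
{0,1,2,3,6} --p--> {0,1,2,3,4,5,6}  [new]
{0,1,2,3,6} --q--> {0,1,2,3,4,6}  [new]
{1,3,5,6} --p--> {0,1,2,3,4,5,6}  [seen]
{1,3,5,6} --q--> {0,1,2,3,4,5,6}  [seen]
{2,4,6} --p--> {1,3,4,5,6}  [new]
{2,4,6} --q--> {0,2,4,6}  [new]
{0,1,2,3,4,5,6} --p--> {0,1,2,3,4,5,6}  [seen]
{0,1,2,3,4,5,6} --q--> {0,1,2,3,4,5,6}  [seen]
{0,1,2,3,4,6} --p--> {0,1,2,3,4,5,6}  [seen]
{0,1,2,3,4,6} --q--> {0,1,2,3,4,6}  [seen]
{1,3,4,5,6} --p--> {0,1,2,3,4,5,6}  [seen]
{1,3,4,5,6} --q--> {0,1,2,3,4,5,6}  [seen]
{0,2,4,6} --p--> {1,2,3,4,5,6}  [new]
{0,2,4,6} --q--> {0,1,2,3,4,6}  [seen]
{1,2,3,4,5,6} --p--> {0,1,2,3,4,5,6}  [seen]
{1,2,3,4,5,6} --q--> {0,1,2,3,4,5,6}  [seen]
Reachable DFA states: {0}, {2,4}, {0,1,2,3,6}, {1,3,5,6}, {2,4,6}, {0,1,2,3,4,5,6}, {0,1,2,3,4,6}, {1,3,4,5,6}, {0,2,4,6}, {1,2,3,4,5,6}.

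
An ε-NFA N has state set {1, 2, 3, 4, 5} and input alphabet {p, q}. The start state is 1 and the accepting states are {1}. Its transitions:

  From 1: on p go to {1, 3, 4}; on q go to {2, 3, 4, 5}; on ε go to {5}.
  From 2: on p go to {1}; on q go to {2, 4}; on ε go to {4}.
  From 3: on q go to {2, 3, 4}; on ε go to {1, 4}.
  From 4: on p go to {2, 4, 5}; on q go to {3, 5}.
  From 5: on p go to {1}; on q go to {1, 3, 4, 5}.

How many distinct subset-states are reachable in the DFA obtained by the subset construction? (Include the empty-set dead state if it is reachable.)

Start state of the DFA: {1, 5} (ε-closure of the NFA start).
{1, 5} --p--> {1, 3, 4, 5}  [new]
{1, 5} --q--> {1, 2, 3, 4, 5}  [new]
{1, 3, 4, 5} --p--> {1, 2, 3, 4, 5}  [seen]
{1, 3, 4, 5} --q--> {1, 2, 3, 4, 5}  [seen]
{1, 2, 3, 4, 5} --p--> {1, 2, 3, 4, 5}  [seen]
{1, 2, 3, 4, 5} --q--> {1, 2, 3, 4, 5}  [seen]
Reachable DFA states: {1, 5}, {1, 3, 4, 5}, {1, 2, 3, 4, 5}.

3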